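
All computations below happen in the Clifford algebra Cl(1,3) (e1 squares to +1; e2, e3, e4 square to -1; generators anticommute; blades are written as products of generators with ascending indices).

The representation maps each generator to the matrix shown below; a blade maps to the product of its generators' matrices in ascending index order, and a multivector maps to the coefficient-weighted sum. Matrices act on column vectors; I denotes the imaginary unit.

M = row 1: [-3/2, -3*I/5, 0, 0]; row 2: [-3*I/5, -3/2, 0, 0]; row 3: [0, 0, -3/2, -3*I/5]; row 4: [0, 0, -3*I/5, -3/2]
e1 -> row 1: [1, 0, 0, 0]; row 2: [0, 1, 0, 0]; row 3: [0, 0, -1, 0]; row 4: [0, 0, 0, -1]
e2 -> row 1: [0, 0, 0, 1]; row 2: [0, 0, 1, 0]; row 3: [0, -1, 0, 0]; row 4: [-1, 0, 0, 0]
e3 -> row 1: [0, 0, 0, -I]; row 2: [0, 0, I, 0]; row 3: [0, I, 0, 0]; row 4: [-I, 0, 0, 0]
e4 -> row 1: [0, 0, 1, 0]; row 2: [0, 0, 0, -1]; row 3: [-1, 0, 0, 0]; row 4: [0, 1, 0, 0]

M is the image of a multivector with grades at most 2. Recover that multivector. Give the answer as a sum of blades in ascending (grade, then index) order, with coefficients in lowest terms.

Method: the blade images are trace-orthogonal — tr(rho(e_A) rho(e_B)^-1) = 4 if A = B and 0 otherwise — and rho(e_A)^-1 = (e_A)^2 * rho(e_A) with (e_A)^2 = +1 or -1, so the coefficient of e_A in the preimage is (e_A)^2 * tr(M rho(e_A))/4.
Nonzero projections over blades of grade <= 2: 1: (1)^2 = +1, tr(M 1) = -6, coefficient -3/2; e3 e4: (e3 e4)^2 = -1, tr(M rho(e3 e4)) = -12/5, coefficient 3/5. Every other blade of grade <= 2 projects to 0.
Answer: -3/2 + 3/5*e3 e4


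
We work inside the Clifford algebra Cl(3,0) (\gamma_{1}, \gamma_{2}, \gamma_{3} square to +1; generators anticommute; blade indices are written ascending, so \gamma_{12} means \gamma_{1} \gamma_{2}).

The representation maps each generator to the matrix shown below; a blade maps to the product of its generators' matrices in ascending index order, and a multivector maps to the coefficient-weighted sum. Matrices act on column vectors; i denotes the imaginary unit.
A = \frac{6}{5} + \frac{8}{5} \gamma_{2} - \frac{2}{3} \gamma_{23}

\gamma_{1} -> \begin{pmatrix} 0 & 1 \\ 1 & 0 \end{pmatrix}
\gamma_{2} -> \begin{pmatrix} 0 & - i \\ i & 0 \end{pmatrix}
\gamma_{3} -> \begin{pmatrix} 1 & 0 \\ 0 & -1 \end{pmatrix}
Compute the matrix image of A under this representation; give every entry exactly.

Bivector images (products of the table entries): rho(\gamma_{23}) = rho(\gamma_{2})rho(\gamma_{3}) = \begin{pmatrix} 0 & i \\ i & 0 \end{pmatrix}.
M = (\frac{6}{5})*1 + (\frac{8}{5})*rho(\gamma_{2}) + (-\frac{2}{3})*rho(\gamma_{23}), summed entrywise (1 is the identity matrix):
Answer: \begin{pmatrix} \frac{6}{5} & - \frac{34 i}{15} \\ \frac{14 i}{15} & \frac{6}{5} \end{pmatrix}


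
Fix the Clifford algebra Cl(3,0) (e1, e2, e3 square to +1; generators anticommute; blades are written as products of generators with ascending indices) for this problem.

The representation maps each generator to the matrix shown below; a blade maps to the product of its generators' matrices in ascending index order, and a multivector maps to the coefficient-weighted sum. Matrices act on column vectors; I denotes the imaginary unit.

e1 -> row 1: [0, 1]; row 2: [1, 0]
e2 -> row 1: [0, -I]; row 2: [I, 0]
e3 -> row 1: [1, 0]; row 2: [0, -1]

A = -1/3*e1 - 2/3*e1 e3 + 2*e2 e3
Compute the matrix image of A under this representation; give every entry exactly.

Bivector images (products of the table entries): rho(e1 e3) = rho(e1)rho(e3) = row 1: [0, -1]; row 2: [1, 0]; rho(e2 e3) = rho(e2)rho(e3) = row 1: [0, I]; row 2: [I, 0].
M = (-1/3)*rho(e1) + (-2/3)*rho(e1 e3) + (2)*rho(e2 e3), summed entrywise:
Answer: row 1: [0, 1/3 + 2*I]; row 2: [-1 + 2*I, 0]


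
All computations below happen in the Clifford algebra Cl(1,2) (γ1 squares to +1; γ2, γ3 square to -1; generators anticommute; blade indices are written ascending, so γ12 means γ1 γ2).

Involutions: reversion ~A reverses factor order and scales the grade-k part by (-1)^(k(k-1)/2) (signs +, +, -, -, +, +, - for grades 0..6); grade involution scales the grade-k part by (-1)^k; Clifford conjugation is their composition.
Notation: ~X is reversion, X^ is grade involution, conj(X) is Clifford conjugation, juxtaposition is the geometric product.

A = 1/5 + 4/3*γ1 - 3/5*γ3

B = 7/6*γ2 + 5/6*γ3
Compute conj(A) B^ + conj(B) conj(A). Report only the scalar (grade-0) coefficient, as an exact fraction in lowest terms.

first term: 1/2 - 7/30*γ2 - 1/6*γ3 + 14/9*γ12 + 10/9*γ13 + 7/10*γ23
second term: 1/2 - 7/30*γ2 - 1/6*γ3 - 14/9*γ12 - 10/9*γ13 - 7/10*γ23
Answer: 1


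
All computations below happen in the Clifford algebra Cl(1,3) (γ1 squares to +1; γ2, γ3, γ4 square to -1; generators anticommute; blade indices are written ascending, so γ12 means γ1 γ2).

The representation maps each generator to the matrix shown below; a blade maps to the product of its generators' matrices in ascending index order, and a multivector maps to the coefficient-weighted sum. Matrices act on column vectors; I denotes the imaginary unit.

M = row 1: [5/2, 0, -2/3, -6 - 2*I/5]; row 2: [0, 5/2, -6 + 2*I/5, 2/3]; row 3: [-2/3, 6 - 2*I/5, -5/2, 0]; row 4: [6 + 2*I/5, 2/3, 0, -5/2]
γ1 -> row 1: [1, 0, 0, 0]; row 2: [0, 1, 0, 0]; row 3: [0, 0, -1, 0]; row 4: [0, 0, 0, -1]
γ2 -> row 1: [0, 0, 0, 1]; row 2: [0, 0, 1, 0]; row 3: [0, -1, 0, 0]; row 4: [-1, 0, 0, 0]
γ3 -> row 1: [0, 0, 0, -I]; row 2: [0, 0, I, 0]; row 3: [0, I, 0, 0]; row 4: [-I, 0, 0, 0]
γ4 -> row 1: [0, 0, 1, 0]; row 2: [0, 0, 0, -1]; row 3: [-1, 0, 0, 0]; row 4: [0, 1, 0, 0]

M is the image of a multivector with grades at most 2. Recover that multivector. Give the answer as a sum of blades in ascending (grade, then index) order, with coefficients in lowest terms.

Method: the blade images are trace-orthogonal — tr(rho(e_A) rho(e_B)^-1) = 4 if A = B and 0 otherwise — and rho(e_A)^-1 = (e_A)^2 * rho(e_A) with (e_A)^2 = +1 or -1, so the coefficient of e_A in the preimage is (e_A)^2 * tr(M rho(e_A))/4.
Nonzero projections over blades of grade <= 2: γ1: (γ1)^2 = +1, tr(M rho(γ1)) = 10, coefficient 5/2; γ2: (γ2)^2 = -1, tr(M rho(γ2)) = 24, coefficient -6; γ13: (γ13)^2 = +1, tr(M rho(γ13)) = 8/5, coefficient 2/5; γ14: (γ14)^2 = +1, tr(M rho(γ14)) = -8/3, coefficient -2/3. Every other blade of grade <= 2 projects to 0.
Answer: 5/2*γ1 - 6*γ2 + 2/5*γ13 - 2/3*γ14


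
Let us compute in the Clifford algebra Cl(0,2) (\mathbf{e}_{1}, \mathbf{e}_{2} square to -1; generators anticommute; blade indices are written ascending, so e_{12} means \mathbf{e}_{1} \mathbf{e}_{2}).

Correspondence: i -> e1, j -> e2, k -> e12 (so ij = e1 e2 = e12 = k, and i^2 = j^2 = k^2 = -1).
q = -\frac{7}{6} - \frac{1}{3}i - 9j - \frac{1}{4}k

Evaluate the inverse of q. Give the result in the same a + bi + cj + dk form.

In blades: q = -\frac{7}{6} - \frac{1}{3} e_{1} - 9 e_{2} - \frac{1}{4} e_{12}.
With qbar = -\frac{7}{6} + \frac{1}{3} e_{1} + 9 e_{2} + \frac{1}{4} e_{12} (scalar fixed, mapped units negated), q qbar = \frac{11885}{144} (the sum of squared coefficients), so q^-1 = qbar / (\frac{11885}{144}) = -\frac{168}{11885} + \frac{48}{11885} e_{1} + \frac{1296}{11885} e_{2} + \frac{36}{11885} e_{12}; translating back:
Answer: -\frac{168}{11885} + \frac{48}{11885}i + \frac{1296}{11885}j + \frac{36}{11885}k


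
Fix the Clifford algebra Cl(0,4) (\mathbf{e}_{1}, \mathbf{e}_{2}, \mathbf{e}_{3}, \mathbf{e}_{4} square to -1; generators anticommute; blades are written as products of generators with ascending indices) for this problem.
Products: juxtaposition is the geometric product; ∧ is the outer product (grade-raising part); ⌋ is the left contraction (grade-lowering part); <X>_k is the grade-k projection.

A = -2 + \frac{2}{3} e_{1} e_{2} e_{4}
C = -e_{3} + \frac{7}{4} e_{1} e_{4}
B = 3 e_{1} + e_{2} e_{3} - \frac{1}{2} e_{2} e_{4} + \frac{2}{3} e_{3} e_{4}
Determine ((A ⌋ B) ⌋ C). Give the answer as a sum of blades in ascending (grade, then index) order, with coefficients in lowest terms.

step 1: -6 e_{1} - 2 e_{2} e_{3} + e_{2} e_{4} - \frac{4}{3} e_{3} e_{4}
step 2: \frac{21}{2} e_{4}
Answer: \frac{21}{2} e_{4}


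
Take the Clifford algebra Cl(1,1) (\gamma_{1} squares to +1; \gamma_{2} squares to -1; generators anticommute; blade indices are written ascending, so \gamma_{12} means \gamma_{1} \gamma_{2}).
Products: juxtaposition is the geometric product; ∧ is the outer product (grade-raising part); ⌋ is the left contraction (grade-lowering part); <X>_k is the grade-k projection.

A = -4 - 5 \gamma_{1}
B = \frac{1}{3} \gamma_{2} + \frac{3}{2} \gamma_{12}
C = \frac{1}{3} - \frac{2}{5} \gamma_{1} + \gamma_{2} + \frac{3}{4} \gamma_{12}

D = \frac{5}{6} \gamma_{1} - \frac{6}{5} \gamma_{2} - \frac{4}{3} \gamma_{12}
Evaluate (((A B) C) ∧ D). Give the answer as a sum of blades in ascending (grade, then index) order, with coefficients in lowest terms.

step 1: -\frac{53}{6} \gamma_{2} - \frac{23}{3} \gamma_{12}
step 2: \frac{37}{12} + \frac{25}{24} \gamma_{1} - \frac{541}{90} \gamma_{2} - \frac{274}{45} \gamma_{12}
step 3: \frac{185}{72} \gamma_{1} - \frac{37}{10} \gamma_{2} - \frac{19}{54} \gamma_{12}
Answer: \frac{185}{72} \gamma_{1} - \frac{37}{10} \gamma_{2} - \frac{19}{54} \gamma_{12}


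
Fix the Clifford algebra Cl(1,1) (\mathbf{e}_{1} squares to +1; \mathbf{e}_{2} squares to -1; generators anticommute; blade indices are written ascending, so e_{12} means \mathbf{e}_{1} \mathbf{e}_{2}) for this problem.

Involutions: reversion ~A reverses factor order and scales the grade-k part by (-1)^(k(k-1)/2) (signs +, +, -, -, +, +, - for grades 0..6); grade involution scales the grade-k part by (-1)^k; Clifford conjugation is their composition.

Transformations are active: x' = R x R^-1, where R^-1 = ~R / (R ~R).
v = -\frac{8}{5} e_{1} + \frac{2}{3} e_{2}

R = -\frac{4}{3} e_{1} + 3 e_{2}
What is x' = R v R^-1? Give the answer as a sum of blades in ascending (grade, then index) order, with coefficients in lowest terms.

~R = -\frac{4}{3} e_{1} + 3 e_{2}, and R ~R = -\frac{65}{9}, so R^-1 = ~R / (-\frac{65}{9}).
R v = \frac{2}{15} + \frac{176}{45} e_{12}
Answer: \frac{536}{325} e_{1} - \frac{758}{975} e_{2}


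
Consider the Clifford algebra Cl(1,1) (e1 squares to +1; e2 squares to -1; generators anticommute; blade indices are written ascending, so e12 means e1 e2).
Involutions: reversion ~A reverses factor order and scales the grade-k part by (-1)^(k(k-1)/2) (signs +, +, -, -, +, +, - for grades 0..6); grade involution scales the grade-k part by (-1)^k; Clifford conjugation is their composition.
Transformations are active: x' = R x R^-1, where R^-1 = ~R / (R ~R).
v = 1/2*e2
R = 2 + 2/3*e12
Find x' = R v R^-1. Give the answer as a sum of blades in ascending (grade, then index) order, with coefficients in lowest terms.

~R = 2 - 2/3*e12, and R ~R = 32/9, so R^-1 = ~R / (32/9).
R v = -1/3*e1 + e2
Answer: -3/8*e1 + 5/8*e2


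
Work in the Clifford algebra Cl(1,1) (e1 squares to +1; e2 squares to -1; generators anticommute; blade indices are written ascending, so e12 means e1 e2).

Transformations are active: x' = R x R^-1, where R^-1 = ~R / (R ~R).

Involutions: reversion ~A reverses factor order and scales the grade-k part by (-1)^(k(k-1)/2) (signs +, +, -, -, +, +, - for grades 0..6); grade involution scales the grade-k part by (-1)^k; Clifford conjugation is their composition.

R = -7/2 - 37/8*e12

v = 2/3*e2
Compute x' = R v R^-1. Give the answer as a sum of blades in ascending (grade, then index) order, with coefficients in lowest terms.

~R = -7/2 + 37/8*e12, and R ~R = -585/64, so R^-1 = ~R / (-585/64).
R v = 37/12*e1 - 7/3*e2
Answer: 4144/1755*e1 - 4306/1755*e2


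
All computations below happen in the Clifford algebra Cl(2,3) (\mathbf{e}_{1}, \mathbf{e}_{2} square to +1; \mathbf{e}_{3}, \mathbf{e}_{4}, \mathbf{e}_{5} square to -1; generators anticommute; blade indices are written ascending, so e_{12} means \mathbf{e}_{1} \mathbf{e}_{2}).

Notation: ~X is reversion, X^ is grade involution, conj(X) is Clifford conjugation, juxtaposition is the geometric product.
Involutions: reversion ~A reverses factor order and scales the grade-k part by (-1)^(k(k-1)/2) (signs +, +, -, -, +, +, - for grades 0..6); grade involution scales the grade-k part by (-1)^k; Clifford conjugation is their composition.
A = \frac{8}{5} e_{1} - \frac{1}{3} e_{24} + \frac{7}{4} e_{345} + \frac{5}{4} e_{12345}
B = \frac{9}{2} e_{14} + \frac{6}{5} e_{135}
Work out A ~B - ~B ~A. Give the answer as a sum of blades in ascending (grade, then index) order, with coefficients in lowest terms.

first term: -\frac{36}{5} e_{4} - \frac{3}{2} e_{12} + \frac{21}{10} e_{14} - \frac{3}{2} e_{24} - \frac{48}{25} e_{35} + \frac{63}{8} e_{135} - \frac{45}{8} e_{235} - \frac{2}{5} e_{12345}
second term: \frac{36}{5} e_{4} - \frac{3}{2} e_{12} + \frac{21}{10} e_{14} - \frac{3}{2} e_{24} - \frac{48}{25} e_{35} + \frac{63}{8} e_{135} - \frac{45}{8} e_{235} + \frac{2}{5} e_{12345}
Answer: -\frac{72}{5} e_{4} - \frac{4}{5} e_{12345}


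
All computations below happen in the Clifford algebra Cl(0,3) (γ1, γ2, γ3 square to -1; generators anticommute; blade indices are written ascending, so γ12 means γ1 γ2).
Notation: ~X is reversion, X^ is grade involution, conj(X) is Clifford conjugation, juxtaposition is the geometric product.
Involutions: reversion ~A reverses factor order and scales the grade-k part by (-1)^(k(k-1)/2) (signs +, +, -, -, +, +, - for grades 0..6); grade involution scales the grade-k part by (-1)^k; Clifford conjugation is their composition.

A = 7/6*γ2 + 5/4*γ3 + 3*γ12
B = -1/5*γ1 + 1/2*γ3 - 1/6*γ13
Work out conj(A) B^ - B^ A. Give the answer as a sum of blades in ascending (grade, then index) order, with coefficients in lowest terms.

first term: -5/8 + 5/24*γ1 - 3/5*γ2 + 7/30*γ12 + 1/4*γ13 + 13/12*γ23 + 47/36*γ123
second term: 5/8 + 5/24*γ1 - 3/5*γ2 + 7/30*γ12 + 1/4*γ13 + 13/12*γ23 - 47/36*γ123
Answer: -5/4 + 47/18*γ123


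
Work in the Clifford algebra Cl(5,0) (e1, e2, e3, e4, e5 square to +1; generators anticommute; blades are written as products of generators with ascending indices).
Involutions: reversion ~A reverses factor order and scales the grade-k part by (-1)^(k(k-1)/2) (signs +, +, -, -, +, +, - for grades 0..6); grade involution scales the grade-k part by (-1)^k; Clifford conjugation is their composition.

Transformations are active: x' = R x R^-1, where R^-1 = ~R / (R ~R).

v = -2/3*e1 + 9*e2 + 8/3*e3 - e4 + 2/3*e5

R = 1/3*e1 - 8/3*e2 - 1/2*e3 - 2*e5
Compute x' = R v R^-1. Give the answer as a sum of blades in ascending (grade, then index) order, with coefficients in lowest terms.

~R = 1/3*e1 - 8/3*e2 - 1/2*e3 - 2*e5, and R ~R = 413/36, so R^-1 = ~R / (413/36).
R v = -242/9 + 11/9*e1 e2 + 5/9*e1 e3 - 1/3*e1 e4 - 10/9*e1 e5 - 47/18*e2 e3 + 8/3*e2 e4 + 146/9*e2 e5 + 1/2*e3 e4 + 5*e3 e5 - 2*e4 e5
Answer: -370/413*e1 + 4337/1239*e2 - 400/1239*e3 + e4 + 10790/1239*e5


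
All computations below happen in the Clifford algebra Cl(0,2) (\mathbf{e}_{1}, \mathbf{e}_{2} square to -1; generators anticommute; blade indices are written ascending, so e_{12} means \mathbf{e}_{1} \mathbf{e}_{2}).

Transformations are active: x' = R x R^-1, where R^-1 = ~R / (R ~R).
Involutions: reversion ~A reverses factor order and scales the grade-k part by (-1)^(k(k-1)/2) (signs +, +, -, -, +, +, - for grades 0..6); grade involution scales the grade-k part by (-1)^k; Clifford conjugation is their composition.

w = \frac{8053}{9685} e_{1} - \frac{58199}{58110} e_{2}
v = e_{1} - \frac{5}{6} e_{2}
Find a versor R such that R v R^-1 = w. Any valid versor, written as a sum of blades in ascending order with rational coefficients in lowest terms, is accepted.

Since q(v) = q(w) = -\frac{61}{36}, the sum R = v + w = \frac{17738}{9685} e_{1} - \frac{53312}{29055} e_{2} does the job whenever invertible.
Answer: \frac{17738}{9685} e_{1} - \frac{53312}{29055} e_{2}


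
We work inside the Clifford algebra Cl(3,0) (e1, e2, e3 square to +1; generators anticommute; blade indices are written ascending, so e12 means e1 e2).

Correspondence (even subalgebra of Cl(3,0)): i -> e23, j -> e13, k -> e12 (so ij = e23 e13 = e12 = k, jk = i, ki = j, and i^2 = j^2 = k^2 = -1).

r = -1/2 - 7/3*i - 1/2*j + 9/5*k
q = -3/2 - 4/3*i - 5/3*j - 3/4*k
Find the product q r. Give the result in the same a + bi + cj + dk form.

In blades: q = -3/2 - 3/4*e12 - 5/3*e13 - 4/3*e23, r = -1/2 + 9/5*e12 - 1/2*e13 - 7/3*e23.
Distribute q over r term by term (generator squares from the signature, products reordered to ascending indices): (-3/2)*r = 3/4 - 27/10*e12 + 3/4*e13 + 7/2*e23; (-3/4*e12)*r = 27/20 + 3/8*e12 + 7/4*e13 - 3/8*e23; (-5/3*e13)*r = -5/6 - 35/9*e12 + 5/6*e13 - 3*e23; (-4/3*e23)*r = -28/9 + 2/3*e12 + 12/5*e13 + 2/3*e23.
Sum: -83/45 - 1997/360*e12 + 86/15*e13 + 19/24*e23; translating back through the correspondence:
Answer: -83/45 + 19/24*i + 86/15*j - 1997/360*k


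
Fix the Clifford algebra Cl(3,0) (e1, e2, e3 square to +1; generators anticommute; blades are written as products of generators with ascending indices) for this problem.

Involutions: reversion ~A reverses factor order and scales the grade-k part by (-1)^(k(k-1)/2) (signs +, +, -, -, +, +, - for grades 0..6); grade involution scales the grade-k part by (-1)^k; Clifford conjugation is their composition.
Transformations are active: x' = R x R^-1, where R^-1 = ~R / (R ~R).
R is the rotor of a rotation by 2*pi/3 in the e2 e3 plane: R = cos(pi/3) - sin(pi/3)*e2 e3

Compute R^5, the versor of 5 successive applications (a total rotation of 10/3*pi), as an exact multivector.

Because a rotor carries half the rotation angle, composing 5 copies of this e2 e3-plane rotor multiplies the phase: 5*(pi/3) = 5*pi/3, hence R^5 = cos(5*pi/3) - sin(5*pi/3)*e2 e3.
cos(5*pi/3) = 1/2 and sin(5*pi/3) = -sqrt(3)/2, so R^5 = 1/2 + sqrt(3)/2*e2 e3. The net rotation is 4/3*pi (after discarding 1 full turn, each of which contributes a factor -1 to the rotor); the rotor keeps the half-angle phase exactly.
Answer: 1/2 + sqrt(3)/2*e2 e3


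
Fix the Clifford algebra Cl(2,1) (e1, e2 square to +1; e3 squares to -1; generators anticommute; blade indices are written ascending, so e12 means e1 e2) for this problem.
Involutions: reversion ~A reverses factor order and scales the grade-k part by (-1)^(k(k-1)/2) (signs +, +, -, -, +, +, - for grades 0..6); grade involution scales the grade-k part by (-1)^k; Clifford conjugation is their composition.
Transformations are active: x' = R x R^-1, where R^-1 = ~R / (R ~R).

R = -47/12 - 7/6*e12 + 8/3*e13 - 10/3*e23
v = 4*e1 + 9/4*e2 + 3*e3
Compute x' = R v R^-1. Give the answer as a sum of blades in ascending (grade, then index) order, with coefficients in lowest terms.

~R = -47/12 + 7/6*e12 - 8/3*e13 + 10/3*e23, and R ~R = -73/48, so R^-1 = ~R / (-73/48).
R v = -631/24*e1 + 281/48*e2 - 179/12*e3 - 137/6*e123
Answer: -2871/73*e1 + 31529/292*e2 - 8385/73*e3


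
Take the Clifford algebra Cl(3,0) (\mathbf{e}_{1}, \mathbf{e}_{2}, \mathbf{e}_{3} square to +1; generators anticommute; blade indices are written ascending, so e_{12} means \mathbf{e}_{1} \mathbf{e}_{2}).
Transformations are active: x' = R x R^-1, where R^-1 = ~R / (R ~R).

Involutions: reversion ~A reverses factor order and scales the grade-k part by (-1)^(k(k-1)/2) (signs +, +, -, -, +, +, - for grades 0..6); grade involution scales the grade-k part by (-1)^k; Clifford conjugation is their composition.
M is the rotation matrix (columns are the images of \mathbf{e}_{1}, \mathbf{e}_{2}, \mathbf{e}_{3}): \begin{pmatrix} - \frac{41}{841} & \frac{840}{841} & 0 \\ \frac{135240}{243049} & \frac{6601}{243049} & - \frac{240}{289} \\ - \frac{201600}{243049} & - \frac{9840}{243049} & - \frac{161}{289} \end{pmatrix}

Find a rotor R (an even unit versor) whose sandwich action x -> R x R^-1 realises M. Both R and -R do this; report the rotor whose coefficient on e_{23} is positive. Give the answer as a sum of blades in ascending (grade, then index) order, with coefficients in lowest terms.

Method: write R = a + b12*e_{12} + b13*e_{13} + b23*e_{23} with a^2 + b12^2 + b13^2 + b23^2 = 1 (so R^-1 = ~R). Expanding the columns R e_j ~R gives tr M = 4a^2 - 1 and, from the antisymmetric part, M21 - M12 = -4a*b12, M13 - M31 = 4a*b13, M32 - M23 = -4a*b23.
Here tr M = -\frac{140649}{243049}, so a^2 = (1 + tr M)/4 = \frac{25600}{243049} and a = ±\frac{160}{493}. Taking a = \frac{160}{493}: M21 - M12 = -\frac{107520}{243049}, M13 - M31 = \frac{201600}{243049}, M32 - M23 = \frac{192000}{243049}, giving b12 = \frac{168}{493}, b13 = \frac{315}{493}, b23 = -\frac{300}{493}, i.e. R = \frac{160}{493} + \frac{168}{493} e_{12} + \frac{315}{493} e_{13} - \frac{300}{493} e_{23}.
Its e_{23} coefficient is negative, so report the other preimage -R.
Answer: -\frac{160}{493} - \frac{168}{493} e_{12} - \frac{315}{493} e_{13} + \frac{300}{493} e_{23}. Sheet selection: the two-to-one cover makes ±R indistinguishable at the matrix level (trace -\frac{140649}{243049}), so uniqueness comes from the required sign on e_{23}.


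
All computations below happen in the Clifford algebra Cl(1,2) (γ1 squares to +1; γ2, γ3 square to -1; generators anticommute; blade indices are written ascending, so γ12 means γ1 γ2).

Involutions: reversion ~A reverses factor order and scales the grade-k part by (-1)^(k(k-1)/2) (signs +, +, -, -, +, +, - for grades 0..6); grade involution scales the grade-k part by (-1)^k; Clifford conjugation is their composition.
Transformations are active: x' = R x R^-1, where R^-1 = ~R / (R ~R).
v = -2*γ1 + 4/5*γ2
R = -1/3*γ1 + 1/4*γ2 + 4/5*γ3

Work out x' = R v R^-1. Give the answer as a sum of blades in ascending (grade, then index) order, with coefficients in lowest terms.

~R = -1/3*γ1 + 1/4*γ2 + 4/5*γ3, and R ~R = -2129/3600, so R^-1 = ~R / (-2129/3600).
R v = 7/15 + 7/30*γ12 + 8/5*γ13 - 16/25*γ23
Answer: 5378/2129*γ1 - 12716/10645*γ2 - 2688/2129*γ3


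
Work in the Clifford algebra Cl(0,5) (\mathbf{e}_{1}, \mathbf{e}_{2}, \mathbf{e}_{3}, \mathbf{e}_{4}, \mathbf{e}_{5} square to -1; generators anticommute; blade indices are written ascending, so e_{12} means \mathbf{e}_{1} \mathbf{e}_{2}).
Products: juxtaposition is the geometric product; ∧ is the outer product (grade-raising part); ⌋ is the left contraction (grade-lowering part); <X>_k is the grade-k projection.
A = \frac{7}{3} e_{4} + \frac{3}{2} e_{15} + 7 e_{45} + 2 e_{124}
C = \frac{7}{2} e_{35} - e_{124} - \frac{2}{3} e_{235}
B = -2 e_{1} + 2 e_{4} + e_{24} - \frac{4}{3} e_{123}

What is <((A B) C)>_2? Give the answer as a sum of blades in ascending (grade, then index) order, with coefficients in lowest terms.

step 1: -\frac{14}{3} - 2 e_{1} + \frac{7}{3} e_{2} + 11 e_{5} - 4 e_{12} + \frac{14}{3} e_{14} + 4 e_{24} + 7 e_{25} - \frac{8}{3} e_{34} - 17 e_{145} - 2 e_{235} + \frac{28}{9} e_{1234} + \frac{3}{2} e_{1245} - \frac{28}{3} e_{12345}
step 2: \frac{4}{3} + 4 e_{1} + \frac{7}{3} e_{2} + \frac{553}{18} e_{3} - 4 e_{4} + \frac{3}{2} e_{5} + \frac{35}{9} e_{14} + \frac{191}{6} e_{23} - 2 e_{24} - 17 e_{25} - \frac{217}{9} e_{35} - \frac{28}{3} e_{45} - \frac{8}{3} e_{123} - 28 e_{124} + \frac{117}{2} e_{134} - \frac{29}{3} e_{135} + \frac{245}{27} e_{145} + \frac{203}{18} e_{235} + \frac{16}{9} e_{245} + \frac{8}{3} e_{345} - \frac{199}{12} e_{1234} - \frac{38}{3} e_{1235} + \frac{197}{9} e_{1245} - \frac{55}{3} e_{1345} - 14 e_{2345} - \frac{28}{9} e_{12345}
step 3: \frac{35}{9} e_{14} + \frac{191}{6} e_{23} - 2 e_{24} - 17 e_{25} - \frac{217}{9} e_{35} - \frac{28}{3} e_{45}
Answer: \frac{35}{9} e_{14} + \frac{191}{6} e_{23} - 2 e_{24} - 17 e_{25} - \frac{217}{9} e_{35} - \frac{28}{3} e_{45}


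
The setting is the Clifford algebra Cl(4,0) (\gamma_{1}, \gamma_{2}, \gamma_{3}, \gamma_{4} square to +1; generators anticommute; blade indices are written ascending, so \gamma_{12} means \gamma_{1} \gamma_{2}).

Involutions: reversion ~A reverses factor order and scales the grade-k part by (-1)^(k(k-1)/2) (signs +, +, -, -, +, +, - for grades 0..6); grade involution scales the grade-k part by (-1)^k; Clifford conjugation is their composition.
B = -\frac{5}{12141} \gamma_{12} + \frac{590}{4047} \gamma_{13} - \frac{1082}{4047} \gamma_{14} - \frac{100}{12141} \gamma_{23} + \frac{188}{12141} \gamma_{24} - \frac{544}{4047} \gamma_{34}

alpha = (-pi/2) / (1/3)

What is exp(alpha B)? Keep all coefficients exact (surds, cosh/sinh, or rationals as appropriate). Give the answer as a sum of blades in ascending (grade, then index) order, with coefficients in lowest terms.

B^2 term by term: the squares give (-\frac{5}{12141})^2*(\gamma_{12})^2 + (\frac{590}{4047})^2*(\gamma_{13})^2 + (-\frac{1082}{4047})^2*(\gamma_{14})^2 + (-\frac{100}{12141})^2*(\gamma_{23})^2 + (\frac{188}{12141})^2*(\gamma_{24})^2 + (-\frac{544}{4047})^2*(\gamma_{34})^2 = \frac{25}{147403881}*(-1) + \frac{348100}{16378209}*(-1) + \frac{1170724}{16378209}*(-1) + \frac{10000}{147403881}*(-1) + \frac{35344}{147403881}*(-1) + \frac{295936}{16378209}*(-1) = -\frac{1}{9} (each basis 2-blade squares to minus the product of its generators' squares); cross terms between blades sharing an index anticommute and cancel; the commuting (index-disjoint) pairs give grade-4 terms 2*c*c'*(blade product), which cancel blade by blade — \gamma_{1234}: \frac{5440}{49134627} - \frac{221840}{49134627} + \frac{216400}{49134627} = 0 — confirming B is simple. So B^2 = -\frac{1}{9}.
B^2 = -\frac{1}{9} — the series telescopes trigonometrically here: l = \frac{1}{3}, alpha*l = - \frac{\pi}{2}, so exp(alpha B) = cos(- \frac{\pi}{2}) + (sin(- \frac{\pi}{2})/(\frac{1}{3}))*B = 0 + (-3)*B.
Answer: \frac{5}{4047} \gamma_{12} - \frac{590}{1349} \gamma_{13} + \frac{1082}{1349} \gamma_{14} + \frac{100}{4047} \gamma_{23} - \frac{188}{4047} \gamma_{24} + \frac{544}{1349} \gamma_{34}


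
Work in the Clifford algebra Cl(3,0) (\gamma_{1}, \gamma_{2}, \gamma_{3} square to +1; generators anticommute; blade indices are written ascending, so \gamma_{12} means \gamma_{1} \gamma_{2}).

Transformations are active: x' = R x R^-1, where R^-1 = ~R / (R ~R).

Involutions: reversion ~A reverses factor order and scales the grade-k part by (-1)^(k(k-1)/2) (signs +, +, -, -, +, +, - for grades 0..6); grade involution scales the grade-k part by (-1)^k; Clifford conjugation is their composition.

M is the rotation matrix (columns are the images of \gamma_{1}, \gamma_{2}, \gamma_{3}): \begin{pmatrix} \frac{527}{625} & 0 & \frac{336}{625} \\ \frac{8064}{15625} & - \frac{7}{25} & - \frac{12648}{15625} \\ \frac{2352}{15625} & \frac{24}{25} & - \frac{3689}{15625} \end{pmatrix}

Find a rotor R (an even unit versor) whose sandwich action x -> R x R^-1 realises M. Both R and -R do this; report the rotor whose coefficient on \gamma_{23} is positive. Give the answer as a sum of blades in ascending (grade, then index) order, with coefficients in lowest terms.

Method: write R = a + b12*\gamma_{12} + b13*\gamma_{13} + b23*\gamma_{23} with a^2 + b12^2 + b13^2 + b23^2 = 1 (so R^-1 = ~R). Expanding the columns R e_j ~R gives tr M = 4a^2 - 1 and, from the antisymmetric part, M21 - M12 = -4a*b12, M13 - M31 = 4a*b13, M32 - M23 = -4a*b23.
Here tr M = \frac{5111}{15625}, so a^2 = (1 + tr M)/4 = \frac{5184}{15625} and a = ±\frac{72}{125}. Taking a = \frac{72}{125}: M21 - M12 = \frac{8064}{15625}, M13 - M31 = \frac{6048}{15625}, M32 - M23 = \frac{27648}{15625}, giving b12 = -\frac{28}{125}, b13 = \frac{21}{125}, b23 = -\frac{96}{125}, i.e. R = \frac{72}{125} - \frac{28}{125} \gamma_{12} + \frac{21}{125} \gamma_{13} - \frac{96}{125} \gamma_{23}.
Its \gamma_{23} coefficient is negative, so report the other preimage -R.
Answer: -\frac{72}{125} + \frac{28}{125} \gamma_{12} - \frac{21}{125} \gamma_{13} + \frac{96}{125} \gamma_{23}. Why the constraint matters: R and -R act identically through the sandwich — M has trace \frac{5111}{15625} either way — so only the sign condition on \gamma_{23} picks one of the two preimages.


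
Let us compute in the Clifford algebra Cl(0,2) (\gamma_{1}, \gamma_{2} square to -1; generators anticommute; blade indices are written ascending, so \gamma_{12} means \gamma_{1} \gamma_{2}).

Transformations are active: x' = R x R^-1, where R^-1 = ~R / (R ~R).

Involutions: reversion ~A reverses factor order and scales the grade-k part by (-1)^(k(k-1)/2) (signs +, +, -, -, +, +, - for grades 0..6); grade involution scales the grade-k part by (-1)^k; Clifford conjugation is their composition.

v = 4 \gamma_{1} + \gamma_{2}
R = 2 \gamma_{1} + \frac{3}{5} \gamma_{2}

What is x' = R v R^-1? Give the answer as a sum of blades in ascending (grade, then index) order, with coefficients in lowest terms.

~R = 2 \gamma_{1} + \frac{3}{5} \gamma_{2}, and R ~R = -\frac{109}{25}, so R^-1 = ~R / (-\frac{109}{25}).
R v = -\frac{43}{5} - \frac{2}{5} \gamma_{12}
Answer: \frac{424}{109} \gamma_{1} + \frac{149}{109} \gamma_{2}


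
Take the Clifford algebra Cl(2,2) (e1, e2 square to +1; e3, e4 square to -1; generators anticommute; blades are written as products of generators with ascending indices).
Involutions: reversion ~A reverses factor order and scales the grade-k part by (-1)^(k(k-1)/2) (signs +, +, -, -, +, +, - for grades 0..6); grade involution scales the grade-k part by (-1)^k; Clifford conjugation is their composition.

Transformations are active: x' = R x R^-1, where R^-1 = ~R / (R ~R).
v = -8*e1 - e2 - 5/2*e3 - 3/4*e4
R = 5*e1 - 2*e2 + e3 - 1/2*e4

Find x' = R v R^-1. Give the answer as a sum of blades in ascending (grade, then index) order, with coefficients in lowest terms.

~R = 5*e1 - 2*e2 + e3 - 1/2*e4, and R ~R = 111/4, so R^-1 = ~R / (111/4).
R v = -287/8 - 21*e1 e2 - 9/2*e1 e3 - 31/4*e1 e4 + 6*e2 e3 + e2 e4 - 2*e3 e4
Answer: -547/111*e1 + 685/111*e2 - 19/222*e3 + 907/444*e4


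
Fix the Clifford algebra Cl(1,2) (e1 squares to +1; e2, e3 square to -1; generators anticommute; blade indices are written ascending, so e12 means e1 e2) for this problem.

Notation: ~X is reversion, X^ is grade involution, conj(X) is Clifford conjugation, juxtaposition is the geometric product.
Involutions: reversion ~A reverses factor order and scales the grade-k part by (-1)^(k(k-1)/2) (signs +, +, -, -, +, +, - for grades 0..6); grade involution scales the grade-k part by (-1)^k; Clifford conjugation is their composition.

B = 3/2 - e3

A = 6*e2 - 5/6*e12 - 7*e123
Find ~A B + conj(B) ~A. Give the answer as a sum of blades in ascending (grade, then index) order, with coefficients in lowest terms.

first term: 9*e2 + 33/4*e12 - 6*e23 + 29/3*e123
second term: 9*e2 - 23/4*e12 - 6*e23 + 34/3*e123
Answer: 18*e2 + 5/2*e12 - 12*e23 + 21*e123


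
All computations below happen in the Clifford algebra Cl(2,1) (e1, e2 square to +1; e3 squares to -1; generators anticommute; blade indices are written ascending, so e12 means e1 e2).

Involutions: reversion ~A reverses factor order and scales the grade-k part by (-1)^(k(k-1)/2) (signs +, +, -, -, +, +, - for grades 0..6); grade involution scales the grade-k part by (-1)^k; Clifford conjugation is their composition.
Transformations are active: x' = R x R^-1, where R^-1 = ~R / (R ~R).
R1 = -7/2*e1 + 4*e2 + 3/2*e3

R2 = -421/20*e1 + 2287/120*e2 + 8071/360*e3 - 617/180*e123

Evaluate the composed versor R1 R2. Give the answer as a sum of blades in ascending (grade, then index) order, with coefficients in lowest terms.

Distribute over the terms of R1 (each basis-blade product reordered to ascending indices, repeated generators contracted through their squares):
(-7/2*e1) R2 = 2947/40 - 16009/240*e12 - 56497/720*e13 + 4319/360*e23
(4*e2) R2 = 2287/30 + 421/5*e12 + 617/45*e13 + 8071/90*e23
(3/2*e3) R2 = -8071/240 + 617/120*e12 + 1263/40*e13 - 2287/80*e23
Summing the partial products and collecting blades:
Answer: 27907/240 + 1811/80*e12 - 23891/720*e13 + 5847/80*e23


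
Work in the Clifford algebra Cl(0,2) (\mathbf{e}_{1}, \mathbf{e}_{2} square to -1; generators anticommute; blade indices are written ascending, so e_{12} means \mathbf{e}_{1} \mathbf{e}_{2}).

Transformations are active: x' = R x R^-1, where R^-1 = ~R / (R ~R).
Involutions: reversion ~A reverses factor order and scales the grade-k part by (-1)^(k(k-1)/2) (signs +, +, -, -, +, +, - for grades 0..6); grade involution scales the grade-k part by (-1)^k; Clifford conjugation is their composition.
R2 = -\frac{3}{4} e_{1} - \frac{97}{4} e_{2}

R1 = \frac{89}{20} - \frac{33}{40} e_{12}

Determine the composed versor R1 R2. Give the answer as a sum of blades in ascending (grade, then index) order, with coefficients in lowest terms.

Distribute over the terms of R1 (each basis-blade product reordered to ascending indices, repeated generators contracted through their squares):
(\frac{89}{20}) R2 = -\frac{267}{80} e_{1} - \frac{8633}{80} e_{2}
(-\frac{33}{40} e_{12}) R2 = -\frac{3201}{160} e_{1} + \frac{99}{160} e_{2}
Summing the partial products and collecting blades:
Answer: -\frac{747}{32} e_{1} - \frac{17167}{160} e_{2}


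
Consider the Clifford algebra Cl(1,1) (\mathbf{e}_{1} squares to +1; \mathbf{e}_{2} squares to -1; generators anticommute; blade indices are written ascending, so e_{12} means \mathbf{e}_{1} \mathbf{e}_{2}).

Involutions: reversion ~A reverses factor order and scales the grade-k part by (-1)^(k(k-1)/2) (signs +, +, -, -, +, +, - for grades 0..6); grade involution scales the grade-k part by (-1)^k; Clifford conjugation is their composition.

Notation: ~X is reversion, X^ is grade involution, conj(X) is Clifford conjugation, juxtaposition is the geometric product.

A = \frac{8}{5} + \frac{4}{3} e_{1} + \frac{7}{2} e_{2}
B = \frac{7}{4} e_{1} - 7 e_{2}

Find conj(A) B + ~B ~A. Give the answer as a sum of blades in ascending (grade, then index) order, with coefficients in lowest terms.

first term: -\frac{161}{6} + \frac{14}{5} e_{1} - \frac{56}{5} e_{2} + \frac{371}{24} e_{12}
second term: \frac{161}{6} + \frac{14}{5} e_{1} - \frac{56}{5} e_{2} + \frac{371}{24} e_{12}
Answer: \frac{28}{5} e_{1} - \frac{112}{5} e_{2} + \frac{371}{12} e_{12}


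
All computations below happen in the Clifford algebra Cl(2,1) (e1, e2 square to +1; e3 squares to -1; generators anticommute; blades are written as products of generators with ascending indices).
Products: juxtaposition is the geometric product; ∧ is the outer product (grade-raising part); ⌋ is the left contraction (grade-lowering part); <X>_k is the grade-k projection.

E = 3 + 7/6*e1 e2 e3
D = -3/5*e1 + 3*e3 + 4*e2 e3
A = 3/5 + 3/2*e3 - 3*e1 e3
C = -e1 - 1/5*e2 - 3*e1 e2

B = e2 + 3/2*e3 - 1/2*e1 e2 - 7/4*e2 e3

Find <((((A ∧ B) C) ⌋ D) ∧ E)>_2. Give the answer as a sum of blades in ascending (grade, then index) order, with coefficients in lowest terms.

step 1: 3/5*e2 + 9/10*e3 - 3/10*e1 e2 - 51/20*e2 e3 + 9/4*e1 e2 e3
step 2: -51/50 + 93/50*e1 - 3/10*e2 + 156/25*e3 + 3/5*e1 e2 - 63/10*e1 e3 - 207/100*e2 e3 - 3/20*e1 e2 e3
step 3: -7029/250 + 153/250*e1 + 624/25*e2 - 213/50*e3 - 102/25*e2 e3
step 4: -21087/250 + 459/250*e1 + 1872/25*e2 - 639/50*e3 - 306/25*e2 e3 - 16401/500*e1 e2 e3
step 5: -306/25*e2 e3
Answer: -306/25*e2 e3


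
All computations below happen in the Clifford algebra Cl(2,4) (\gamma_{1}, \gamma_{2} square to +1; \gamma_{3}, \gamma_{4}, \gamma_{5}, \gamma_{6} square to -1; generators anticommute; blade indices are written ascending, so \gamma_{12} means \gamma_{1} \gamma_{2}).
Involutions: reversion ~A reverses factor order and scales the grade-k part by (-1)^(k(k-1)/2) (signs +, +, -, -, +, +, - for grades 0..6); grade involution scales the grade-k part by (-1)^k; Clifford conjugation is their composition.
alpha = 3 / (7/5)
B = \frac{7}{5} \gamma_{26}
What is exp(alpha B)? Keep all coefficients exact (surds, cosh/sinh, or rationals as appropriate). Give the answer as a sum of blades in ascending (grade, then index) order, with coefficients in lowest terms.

B^2 = (\frac{7}{5})^2*(\gamma_{26})^2 = \frac{49}{25}*(+1) = \frac{49}{25} (a basis 2-blade squares to minus the product of its generators' squares).
B^2 = \frac{49}{25} — hyperbolic case — the even/odd split gives cosh and sinh: l = \frac{7}{5}, alpha*l = 3, so exp(alpha B) = cosh(3) + (sinh(3)/(\frac{7}{5}))*B = \cosh{\left(3 \right)} + (\frac{5 \sinh{\left(3 \right)}}{7})*B.
Answer: \cosh{\left(3 \right)} + \sinh{\left(3 \right)} \gamma_{26}


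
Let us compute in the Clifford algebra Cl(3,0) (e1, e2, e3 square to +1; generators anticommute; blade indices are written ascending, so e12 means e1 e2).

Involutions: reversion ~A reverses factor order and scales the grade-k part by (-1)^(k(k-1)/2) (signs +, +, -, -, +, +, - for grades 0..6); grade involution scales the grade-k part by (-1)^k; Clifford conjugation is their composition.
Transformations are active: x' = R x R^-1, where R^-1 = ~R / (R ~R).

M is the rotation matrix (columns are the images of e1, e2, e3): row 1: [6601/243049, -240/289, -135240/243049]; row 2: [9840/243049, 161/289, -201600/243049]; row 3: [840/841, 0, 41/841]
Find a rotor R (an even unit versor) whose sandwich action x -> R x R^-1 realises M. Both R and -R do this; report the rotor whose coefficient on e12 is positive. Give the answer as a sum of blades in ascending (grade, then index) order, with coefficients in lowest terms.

Method: write R = a + b12*e12 + b13*e13 + b23*e23 with a^2 + b12^2 + b13^2 + b23^2 = 1 (so R^-1 = ~R). Expanding the columns R e_j ~R gives tr M = 4a^2 - 1 and, from the antisymmetric part, M21 - M12 = -4a*b12, M13 - M31 = 4a*b13, M32 - M23 = -4a*b23.
Here tr M = 153851/243049, so a^2 = (1 + tr M)/4 = 99225/243049 and a = ±315/493. Taking a = 315/493: M21 - M12 = 211680/243049, M13 - M31 = -378000/243049, M32 - M23 = 201600/243049, giving b12 = -168/493, b13 = -300/493, b23 = -160/493, i.e. R = 315/493 - 168/493*e12 - 300/493*e13 - 160/493*e23.
Its e12 coefficient is negative, so report the other preimage -R.
Answer: -315/493 + 168/493*e12 + 300/493*e13 + 160/493*e23. Recall the cover is two-to-one: with M of trace 153851/243049, both preimages act alike, and the stated e12 sign chooses the sheet.


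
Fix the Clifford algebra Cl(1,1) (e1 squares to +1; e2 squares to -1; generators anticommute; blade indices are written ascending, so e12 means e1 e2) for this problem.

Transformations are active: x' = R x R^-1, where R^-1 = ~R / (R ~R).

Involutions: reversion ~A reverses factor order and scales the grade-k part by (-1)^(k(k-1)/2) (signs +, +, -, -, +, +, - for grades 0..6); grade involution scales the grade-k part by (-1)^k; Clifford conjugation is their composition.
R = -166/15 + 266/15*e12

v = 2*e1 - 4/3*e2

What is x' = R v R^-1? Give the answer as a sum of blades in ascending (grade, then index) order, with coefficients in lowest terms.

~R = -166/15 - 266/15*e12, and R ~R = -192, so R^-1 = ~R / (-192).
R v = 68/45*e1 - 932/45*e2
Answer: -14789/8100*e1 - 8539/8100*e2


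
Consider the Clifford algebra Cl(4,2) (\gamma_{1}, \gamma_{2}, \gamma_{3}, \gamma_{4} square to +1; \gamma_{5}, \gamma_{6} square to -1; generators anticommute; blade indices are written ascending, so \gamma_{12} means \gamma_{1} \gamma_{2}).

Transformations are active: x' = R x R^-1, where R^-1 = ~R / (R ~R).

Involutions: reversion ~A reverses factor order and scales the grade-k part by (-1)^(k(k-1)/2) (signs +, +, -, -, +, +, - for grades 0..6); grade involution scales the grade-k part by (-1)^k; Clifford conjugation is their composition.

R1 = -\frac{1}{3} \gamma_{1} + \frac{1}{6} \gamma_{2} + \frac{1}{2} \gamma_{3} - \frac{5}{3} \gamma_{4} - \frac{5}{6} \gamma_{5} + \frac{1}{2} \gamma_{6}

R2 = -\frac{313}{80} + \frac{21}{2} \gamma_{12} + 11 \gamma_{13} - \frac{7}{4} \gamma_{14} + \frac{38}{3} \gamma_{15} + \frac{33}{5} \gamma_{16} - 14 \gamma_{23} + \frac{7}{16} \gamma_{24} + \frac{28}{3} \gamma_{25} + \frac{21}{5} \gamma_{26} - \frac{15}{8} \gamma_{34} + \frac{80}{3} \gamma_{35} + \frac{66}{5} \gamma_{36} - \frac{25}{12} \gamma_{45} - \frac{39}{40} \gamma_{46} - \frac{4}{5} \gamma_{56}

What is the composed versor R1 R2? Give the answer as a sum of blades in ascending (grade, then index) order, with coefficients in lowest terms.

Distribute over the terms of R1 (each basis-blade product reordered to ascending indices, repeated generators contracted through their squares):
(-\frac{1}{3} \gamma_{1}) R2 = \frac{313}{240} \gamma_{1} - \frac{7}{2} \gamma_{2} - \frac{11}{3} \gamma_{3} + \frac{7}{12} \gamma_{4} - \frac{38}{9} \gamma_{5} - \frac{11}{5} \gamma_{6} + \frac{14}{3} \gamma_{123} - \frac{7}{48} \gamma_{124} - \frac{28}{9} \gamma_{125} - \frac{7}{5} \gamma_{126} + \frac{5}{8} \gamma_{134} - \frac{80}{9} \gamma_{135} - \frac{22}{5} \gamma_{136} + \frac{25}{36} \gamma_{145} + \frac{13}{40} \gamma_{146} + \frac{4}{15} \gamma_{156}
(\frac{1}{6} \gamma_{2}) R2 = -\frac{7}{4} \gamma_{1} - \frac{313}{480} \gamma_{2} - \frac{7}{3} \gamma_{3} + \frac{7}{96} \gamma_{4} + \frac{14}{9} \gamma_{5} + \frac{7}{10} \gamma_{6} - \frac{11}{6} \gamma_{123} + \frac{7}{24} \gamma_{124} - \frac{19}{9} \gamma_{125} - \frac{11}{10} \gamma_{126} - \frac{5}{16} \gamma_{234} + \frac{40}{9} \gamma_{235} + \frac{11}{5} \gamma_{236} - \frac{25}{72} \gamma_{245} - \frac{13}{80} \gamma_{246} - \frac{2}{15} \gamma_{256}
(\frac{1}{2} \gamma_{3}) R2 = -\frac{11}{2} \gamma_{1} + 7 \gamma_{2} - \frac{313}{160} \gamma_{3} - \frac{15}{16} \gamma_{4} + \frac{40}{3} \gamma_{5} + \frac{33}{5} \gamma_{6} + \frac{21}{4} \gamma_{123} + \frac{7}{8} \gamma_{134} - \frac{19}{3} \gamma_{135} - \frac{33}{10} \gamma_{136} - \frac{7}{32} \gamma_{234} - \frac{14}{3} \gamma_{235} - \frac{21}{10} \gamma_{236} - \frac{25}{24} \gamma_{345} - \frac{39}{80} \gamma_{346} - \frac{2}{5} \gamma_{356}
(-\frac{5}{3} \gamma_{4}) R2 = -\frac{35}{12} \gamma_{1} + \frac{35}{48} \gamma_{2} - \frac{25}{8} \gamma_{3} + \frac{313}{48} \gamma_{4} + \frac{125}{36} \gamma_{5} + \frac{13}{8} \gamma_{6} - \frac{35}{2} \gamma_{124} - \frac{55}{3} \gamma_{134} + \frac{190}{9} \gamma_{145} + 11 \gamma_{146} + \frac{70}{3} \gamma_{234} + \frac{140}{9} \gamma_{245} + 7 \gamma_{246} + \frac{400}{9} \gamma_{345} + 22 \gamma_{346} + \frac{4}{3} \gamma_{456}
(-\frac{5}{6} \gamma_{5}) R2 = -\frac{95}{9} \gamma_{1} - \frac{70}{9} \gamma_{2} - \frac{200}{9} \gamma_{3} + \frac{125}{72} \gamma_{4} + \frac{313}{96} \gamma_{5} - \frac{2}{3} \gamma_{6} - \frac{35}{4} \gamma_{125} - \frac{55}{6} \gamma_{135} + \frac{35}{24} \gamma_{145} + \frac{11}{2} \gamma_{156} + \frac{35}{3} \gamma_{235} - \frac{35}{96} \gamma_{245} + \frac{7}{2} \gamma_{256} + \frac{25}{16} \gamma_{345} + 11 \gamma_{356} - \frac{13}{16} \gamma_{456}
(\frac{1}{2} \gamma_{6}) R2 = \frac{33}{10} \gamma_{1} + \frac{21}{10} \gamma_{2} + \frac{33}{5} \gamma_{3} - \frac{39}{80} \gamma_{4} - \frac{2}{5} \gamma_{5} - \frac{313}{160} \gamma_{6} + \frac{21}{4} \gamma_{126} + \frac{11}{2} \gamma_{136} - \frac{7}{8} \gamma_{146} + \frac{19}{3} \gamma_{156} - 7 \gamma_{236} + \frac{7}{32} \gamma_{246} + \frac{14}{3} \gamma_{256} - \frac{15}{16} \gamma_{346} + \frac{40}{3} \gamma_{356} - \frac{25}{24} \gamma_{456}
Summing the partial products and collecting blades:
Answer: -\frac{2321}{144} \gamma_{1} - \frac{605}{288} \gamma_{2} - \frac{38453}{1440} \gamma_{3} + \frac{10783}{1440} \gamma_{4} + \frac{24479}{1440} \gamma_{5} + \frac{1969}{480} \gamma_{6} + \frac{97}{12} \gamma_{123} - \frac{833}{48} \gamma_{124} - \frac{503}{36} \gamma_{125} + \frac{11}{4} \gamma_{126} - \frac{101}{6} \gamma_{134} - \frac{439}{18} \gamma_{135} - \frac{11}{5} \gamma_{136} + \frac{1675}{72} \gamma_{145} + \frac{209}{20} \gamma_{146} + \frac{121}{10} \gamma_{156} + \frac{2189}{96} \gamma_{234} + \frac{103}{9} \gamma_{235} - \frac{69}{10} \gamma_{236} + \frac{475}{32} \gamma_{245} + \frac{1129}{160} \gamma_{246} + \frac{241}{30} \gamma_{256} + \frac{6475}{144} \gamma_{345} + \frac{823}{40} \gamma_{346} + \frac{359}{15} \gamma_{356} - \frac{25}{48} \gamma_{456}
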